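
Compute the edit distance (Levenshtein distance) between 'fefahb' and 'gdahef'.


Building DP table for s1='fefahb' (len 6) and s2='gdahef' (len 6):
       g  d  a  h  e  f
    0  1  2  3  4  5  6
  f 1  1  2  3  4  5  5
  e 2  2  2  3  4  4  5
  f 3  3  3  3  4  5  4
  a 4  4  4  3  4  5  5
  h 5  5  5  4  3  4  5
  b 6  6  6  5  4  4  5
Edit distance = dp[6][6] = 5

5


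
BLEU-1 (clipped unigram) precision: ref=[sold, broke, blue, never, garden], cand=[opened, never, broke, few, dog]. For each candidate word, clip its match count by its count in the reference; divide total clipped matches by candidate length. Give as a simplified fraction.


Reference word counts: {'blue': 1, 'broke': 1, 'garden': 1, 'never': 1, 'sold': 1}
Checking each candidate word (with clipping):
  'opened' -> not in reference -> no match (matches: 0)
  'never' -> in reference (ref count 1, used 1/1) -> match (matches: 1)
  'broke' -> in reference (ref count 1, used 1/1) -> match (matches: 2)
  'few' -> not in reference -> no match (matches: 2)
  'dog' -> not in reference -> no match (matches: 2)
Clipped matches: 2, Candidate length: 5
Precision = 2/5

2/5


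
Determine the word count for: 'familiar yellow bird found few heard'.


Counting words by splitting on spaces:
  Word 1: 'familiar'
  Word 2: 'yellow'
  Word 3: 'bird'
  Word 4: 'found'
  Word 5: 'few'
  Word 6: 'heard'
Total words: 6

6


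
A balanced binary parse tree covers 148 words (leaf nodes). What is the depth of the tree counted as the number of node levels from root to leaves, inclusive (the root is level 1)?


In a balanced binary tree with n leaves the deepest leaf is ceil(log2(n)) edges below the root,
so counting node levels inclusive of root and leaves gives ceil(log2(n)) + 1 levels.
log2(148) = 7.2095
ceil(7.2095) = 8
levels = 8 + 1 = 9

9


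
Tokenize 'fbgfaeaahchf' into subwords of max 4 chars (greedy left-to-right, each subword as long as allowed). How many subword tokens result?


'fbgfaeaahchf' has 12 characters.
Chunking with max size 4:
  Chunk 1: 'fbgf' (positions 0-3)
  Chunk 2: 'aeaa' (positions 4-7)
  Chunk 3: 'hchf' (positions 8-11)
Total chunks: ceil(12 / 4) = 3

3


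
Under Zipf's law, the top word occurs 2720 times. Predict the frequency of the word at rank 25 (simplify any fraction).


Zipf's law: freq(rank) = f1 / rank
f1 = 2720, rank = 25
freq = 2720 / 25
GCD(2720, 25) = 5
Simplified: 544/5

544/5


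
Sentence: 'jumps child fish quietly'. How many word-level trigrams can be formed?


Word trigrams from [4] words:
  Trigram 1: (jumps child fish)
  Trigram 2: (child fish quietly)
Total word trigrams: 4 - 2 = 2

2


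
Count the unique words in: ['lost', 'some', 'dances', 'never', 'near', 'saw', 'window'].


Listing all tokens and tracking unique types:
  Token 1: 'lost' -> NEW (unique so far: 1)
  Token 2: 'some' -> NEW (unique so far: 2)
  Token 3: 'dances' -> NEW (unique so far: 3)
  Token 4: 'never' -> NEW (unique so far: 4)
  Token 5: 'near' -> NEW (unique so far: 5)
  Token 6: 'saw' -> NEW (unique so far: 6)
  Token 7: 'window' -> NEW (unique so far: 7)
Unique types: ('dances', 'lost', 'near', 'never', 'saw', 'some', 'window')
Vocabulary size: 7

7


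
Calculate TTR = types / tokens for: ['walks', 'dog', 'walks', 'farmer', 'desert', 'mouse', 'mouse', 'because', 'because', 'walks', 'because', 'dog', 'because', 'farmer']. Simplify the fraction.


Tokens: 14
Unique types: ('because', 'desert', 'dog', 'farmer', 'mouse', 'walks') = 6
TTR = 6/14
Simplify: divide both by 2 -> 3/7
TTR = 3/7

3/7


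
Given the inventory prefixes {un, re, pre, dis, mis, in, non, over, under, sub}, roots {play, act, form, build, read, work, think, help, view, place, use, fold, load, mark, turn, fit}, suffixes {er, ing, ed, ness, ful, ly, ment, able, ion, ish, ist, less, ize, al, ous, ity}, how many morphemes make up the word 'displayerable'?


Segmenting 'displayerable' against the inventory:
  'dis' -> prefix (morpheme 1)
  'play' -> root (morpheme 2)
  'er' -> suffix (morpheme 3)
  'able' -> suffix (morpheme 4)
Total morphemes: 4

4


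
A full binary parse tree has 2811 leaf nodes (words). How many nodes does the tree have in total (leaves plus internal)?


Leaf nodes (terminals): 2811
Internal nodes = n - 1 = 2811 - 1 = 2810
Total = leaves + internal = 2811 + 2810 = 5621

5621


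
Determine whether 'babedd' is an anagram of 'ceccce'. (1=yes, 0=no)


Sort characters of 'babedd': 'abbdde'
Sort characters of 'ceccce': 'ccccee'
Sorted forms differ -> they are NOT anagrams
Result: 0

0


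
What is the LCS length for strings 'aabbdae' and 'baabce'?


DP table for LCS of 'aabbdae' and 'baabce':
       b  a  a  b  c  e
    0  0  0  0  0  0  0
  a 0  0  1  1  1  1  1
  a 0  0  1  2  2  2  2
  b 0  1  1  2  3  3  3
  b 0  1  1  2  3  3  3
  d 0  1  1  2  3  3  3
  a 0  1  2  2  3  3  3
  e 0  1  2  2  3  3  4
LCS: 'aabe'
LCS length = 4

4


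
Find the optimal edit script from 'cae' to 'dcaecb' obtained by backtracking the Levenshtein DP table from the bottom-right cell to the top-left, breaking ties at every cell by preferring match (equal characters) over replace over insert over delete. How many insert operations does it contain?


Edit distance = 3. Backtracking from cell (3, 6) with preference match > replace > insert > delete,
then listing the resulting alignment 'cae' -> 'dcaecb' left to right:
  Step 1: insert 'd' [insertion #1]
  Step 2: keep 'c'
  Step 3: keep 'a'
  Step 4: keep 'e'
  Step 5: insert 'c' [insertion #2]
  Step 6: insert 'b' [insertion #3]
Total insertions: 3

3


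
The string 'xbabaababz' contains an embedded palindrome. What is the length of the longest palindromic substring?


Scanning 'xbabaababz' for palindromic substrings.
Substring at positions 1-8: 'babaabab'.
Check: reverse('babaabab') = 'babaabab' -> palindrome confirmed.
Neighbouring characters ('x' / 'z') break symmetry, so it cannot extend further.
No longer palindromic substring exists; longest length = 8

8


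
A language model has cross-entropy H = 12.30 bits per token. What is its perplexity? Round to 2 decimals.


Perplexity formula: PP = 2^H
H = 12.30
PP = 2^12.30
Decompose: 2^12.30 = 2^12 * 2^0.30
2^12 = 4096, 2^0.30 ~ 1.2311444
PP ~ 4096 * 1.2311444 = 5042.7674624
Rounded to 2 decimals: 5042.77

5042.77


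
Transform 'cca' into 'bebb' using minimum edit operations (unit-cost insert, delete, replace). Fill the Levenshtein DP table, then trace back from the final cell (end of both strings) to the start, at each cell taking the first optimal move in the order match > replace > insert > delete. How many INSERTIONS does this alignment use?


Edit distance = 4. Backtracking from cell (3, 4) with preference match > replace > insert > delete,
then listing the resulting alignment 'cca' -> 'bebb' left to right:
  Step 1: insert 'b' [insertion #1]
  Step 2: replace c->e
  Step 3: replace c->b
  Step 4: replace a->b
Total insertions: 1

1


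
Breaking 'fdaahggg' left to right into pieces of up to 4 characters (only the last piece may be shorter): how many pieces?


'fdaahggg' has 8 characters.
Chunking with max size 4:
  Chunk 1: 'fdaa' (positions 0-3)
  Chunk 2: 'hggg' (positions 4-7)
Total chunks: ceil(8 / 4) = 2

2


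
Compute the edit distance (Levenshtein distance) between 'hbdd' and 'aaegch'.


Building DP table for s1='hbdd' (len 4) and s2='aaegch' (len 6):
       a  a  e  g  c  h
    0  1  2  3  4  5  6
  h 1  1  2  3  4  5  5
  b 2  2  2  3  4  5  6
  d 3  3  3  3  4  5  6
  d 4  4  4  4  4  5  6
Edit distance = dp[4][6] = 6

6


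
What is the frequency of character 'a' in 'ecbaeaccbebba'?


Scanning 'ecbaeaccbebba' for 'a':
  Position 3: 'a' -> MATCH (count: 1)
  Position 5: 'a' -> MATCH (count: 2)
  Position 12: 'a' -> MATCH (count: 3)
Total occurrences of 'a': 3

3


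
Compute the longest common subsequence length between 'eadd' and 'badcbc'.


DP table for LCS of 'eadd' and 'badcbc':
       b  a  d  c  b  c
    0  0  0  0  0  0  0
  e 0  0  0  0  0  0  0
  a 0  0  1  1  1  1  1
  d 0  0  1  2  2  2  2
  d 0  0  1  2  2  2  2
LCS: 'ad'
LCS length = 2

2


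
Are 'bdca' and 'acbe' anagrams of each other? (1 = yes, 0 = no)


Sort characters of 'bdca': 'abcd'
Sort characters of 'acbe': 'abce'
Sorted forms differ -> they are NOT anagrams
Result: 0

0


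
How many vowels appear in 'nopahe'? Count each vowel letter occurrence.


Scanning each character of 'nopahe':
  Position 1: 'n' -> consonant (running count: 0)
  Position 2: 'o' -> vowel (running count: 1)
  Position 3: 'p' -> consonant (running count: 1)
  Position 4: 'a' -> vowel (running count: 2)
  Position 5: 'h' -> consonant (running count: 2)
  Position 6: 'e' -> vowel (running count: 3)
Total vowels: 3

3


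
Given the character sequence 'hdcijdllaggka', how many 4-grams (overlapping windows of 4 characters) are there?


String 'hdcijdllaggka' has length L = 13.
Number of overlapping n-grams = L - n + 1
Substituting: 13 - 4 + 1 = 10

10


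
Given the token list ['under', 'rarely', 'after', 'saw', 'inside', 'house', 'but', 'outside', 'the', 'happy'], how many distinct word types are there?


Listing all tokens and tracking unique types:
  Token 1: 'under' -> NEW (unique so far: 1)
  Token 2: 'rarely' -> NEW (unique so far: 2)
  Token 3: 'after' -> NEW (unique so far: 3)
  Token 4: 'saw' -> NEW (unique so far: 4)
  Token 5: 'inside' -> NEW (unique so far: 5)
  Token 6: 'house' -> NEW (unique so far: 6)
  Token 7: 'but' -> NEW (unique so far: 7)
  Token 8: 'outside' -> NEW (unique so far: 8)
  Token 9: 'the' -> NEW (unique so far: 9)
  Token 10: 'happy' -> NEW (unique so far: 10)
Unique types: ('after', 'but', 'happy', 'house', 'inside', 'outside', 'rarely', 'saw', 'the', 'under')
Vocabulary size: 10

10


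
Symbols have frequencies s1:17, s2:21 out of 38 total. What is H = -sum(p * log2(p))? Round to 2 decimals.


Computing entropy H = -sum(p_i * log2(p_i)):
  s1: p = 17/38 = 0.4474, -p*log2(p) = 0.5192
  s2: p = 21/38 = 0.5526, -p*log2(p) = 0.4728
H = sum of terms = 0.9920
Rounded to 2 decimals: 0.99

0.99


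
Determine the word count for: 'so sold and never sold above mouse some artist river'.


Counting words by splitting on spaces:
  Word 1: 'so'
  Word 2: 'sold'
  Word 3: 'and'
  Word 4: 'never'
  Word 5: 'sold'
  Word 6: 'above'
  Word 7: 'mouse'
  Word 8: 'some'
  Word 9: 'artist'
  Word 10: 'river'
Total words: 10

10


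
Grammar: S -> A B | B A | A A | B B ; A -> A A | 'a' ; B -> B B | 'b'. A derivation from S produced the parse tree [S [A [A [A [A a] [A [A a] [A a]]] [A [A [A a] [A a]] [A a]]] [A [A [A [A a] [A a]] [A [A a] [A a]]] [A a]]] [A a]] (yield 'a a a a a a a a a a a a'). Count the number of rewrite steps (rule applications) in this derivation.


Every bracketed nonterminal node [X ...] in the tree is produced by exactly one rule application.
Reading the tree off as a leftmost derivation:
  Step 1: S  =>  A A   (applied S -> A A)
  Step 2: A A  =>  A A A   (applied A -> A A)
  Step 3: A A A  =>  A A A A   (applied A -> A A)
  Step 4: A A A A  =>  A A A A A   (applied A -> A A)
  Step 5: A A A A A  =>  a A A A A   (applied A -> a)
  Step 6: a A A A A  =>  a A A A A A   (applied A -> A A)
  Step 7: a A A A A A  =>  a a A A A A   (applied A -> a)
  Step 8: a a A A A A  =>  a a a A A A   (applied A -> a)
  Step 9: a a a A A A  =>  a a a A A A A   (applied A -> A A)
  Step 10: a a a A A A A  =>  a a a A A A A A   (applied A -> A A)
  Step 11: a a a A A A A A  =>  a a a a A A A A   (applied A -> a)
  Step 12: a a a a A A A A  =>  a a a a a A A A   (applied A -> a)
  Step 13: a a a a a A A A  =>  a a a a a a A A   (applied A -> a)
  Step 14: a a a a a a A A  =>  a a a a a a A A A   (applied A -> A A)
  Step 15: a a a a a a A A A  =>  a a a a a a A A A A   (applied A -> A A)
  Step 16: a a a a a a A A A A  =>  a a a a a a A A A A A   (applied A -> A A)
  Step 17: a a a a a a A A A A A  =>  a a a a a a a A A A A   (applied A -> a)
  Step 18: a a a a a a a A A A A  =>  a a a a a a a a A A A   (applied A -> a)
  Step 19: a a a a a a a a A A A  =>  a a a a a a a a A A A A   (applied A -> A A)
  Step 20: a a a a a a a a A A A A  =>  a a a a a a a a a A A A   (applied A -> a)
  Step 21: a a a a a a a a a A A A  =>  a a a a a a a a a a A A   (applied A -> a)
  Step 22: a a a a a a a a a a A A  =>  a a a a a a a a a a a A   (applied A -> a)
  Step 23: a a a a a a a a a a a A  =>  a a a a a a a a a a a a   (applied A -> a)
Final yield: a a a a a a a a a a a a
Total rewrite steps: 23

23


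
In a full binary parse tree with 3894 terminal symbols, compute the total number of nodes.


Leaf nodes (terminals): 3894
Internal nodes = n - 1 = 3894 - 1 = 3893
Total = leaves + internal = 3894 + 3893 = 7787

7787


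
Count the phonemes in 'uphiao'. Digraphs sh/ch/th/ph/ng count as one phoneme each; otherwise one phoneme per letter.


Parsing 'uphiao' greedily, digraphs first:
  'u' -> vowel phoneme (phonemes so far: 1)
  'ph' -> digraph (1 consonant phoneme) (phonemes so far: 2)
  'i' -> vowel phoneme (phonemes so far: 3)
  'a' -> vowel phoneme (phonemes so far: 4)
  'o' -> vowel phoneme (phonemes so far: 5)
Total phonemes: 5

5


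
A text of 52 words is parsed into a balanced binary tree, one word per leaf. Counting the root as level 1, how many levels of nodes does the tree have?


In a balanced binary tree with n leaves the deepest leaf is ceil(log2(n)) edges below the root,
so counting node levels inclusive of root and leaves gives ceil(log2(n)) + 1 levels.
log2(52) = 5.7004
ceil(5.7004) = 6
levels = 6 + 1 = 7

7


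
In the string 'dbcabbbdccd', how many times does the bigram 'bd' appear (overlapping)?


Scanning 'dbcabbbdccd' for bigram 'bd':
  Position 0: 'db' -> no
  Position 1: 'bc' -> no
  Position 2: 'ca' -> no
  Position 3: 'ab' -> no
  Position 4: 'bb' -> no
  Position 5: 'bb' -> no
  Position 6: 'bd' -> MATCH
  Position 7: 'dc' -> no
  Position 8: 'cc' -> no
  Position 9: 'cd' -> no
Total matches: 1

1


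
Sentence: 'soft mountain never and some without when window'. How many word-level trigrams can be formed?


Word trigrams from [8] words:
  Trigram 1: (soft mountain never)
  Trigram 2: (mountain never and)
  Trigram 3: (never and some)
  Trigram 4: (and some without)
  Trigram 5: (some without when)
  Trigram 6: (without when window)
Total word trigrams: 8 - 2 = 6

6


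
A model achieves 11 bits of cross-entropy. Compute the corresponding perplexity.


Perplexity formula: PP = 2^H
H = 11
PP = 2^11
PP = 2^11 = 2048

2048


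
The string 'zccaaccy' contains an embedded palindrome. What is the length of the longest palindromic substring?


Scanning 'zccaaccy' for palindromic substrings.
Substring at positions 1-6: 'ccaacc'.
Check: reverse('ccaacc') = 'ccaacc' -> palindrome confirmed.
Neighbouring characters ('z' / 'y') break symmetry, so it cannot extend further.
No longer palindromic substring exists; longest length = 6

6


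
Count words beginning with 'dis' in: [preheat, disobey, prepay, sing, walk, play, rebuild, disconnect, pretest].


Checking each word for prefix 'dis':
  'preheat' -> no (count: 0)
  'disobey' -> YES, starts with 'dis' (count: 1)
  'prepay' -> no (count: 1)
  'sing' -> no (count: 1)
  'walk' -> no (count: 1)
  'play' -> no (count: 1)
  'rebuild' -> no (count: 1)
  'disconnect' -> YES, starts with 'dis' (count: 2)
  'pretest' -> no (count: 2)
Total with prefix 'dis': 2

2


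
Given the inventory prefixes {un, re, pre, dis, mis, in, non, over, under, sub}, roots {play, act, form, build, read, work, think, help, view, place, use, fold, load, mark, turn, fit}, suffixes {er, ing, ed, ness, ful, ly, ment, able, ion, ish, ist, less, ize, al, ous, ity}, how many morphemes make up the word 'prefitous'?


Segmenting 'prefitous' against the inventory:
  'pre' -> prefix (morpheme 1)
  'fit' -> root (morpheme 2)
  'ous' -> suffix (morpheme 3)
Total morphemes: 3

3


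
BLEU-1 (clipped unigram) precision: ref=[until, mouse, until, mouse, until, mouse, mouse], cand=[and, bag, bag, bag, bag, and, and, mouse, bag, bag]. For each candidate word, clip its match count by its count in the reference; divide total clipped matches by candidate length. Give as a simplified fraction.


Reference word counts: {'mouse': 4, 'until': 3}
Checking each candidate word (with clipping):
  'and' -> not in reference -> no match (matches: 0)
  'bag' -> not in reference -> no match (matches: 0)
  'bag' -> not in reference -> no match (matches: 0)
  'bag' -> not in reference -> no match (matches: 0)
  'bag' -> not in reference -> no match (matches: 0)
  'and' -> not in reference -> no match (matches: 0)
  'and' -> not in reference -> no match (matches: 0)
  'mouse' -> in reference (ref count 4, used 1/4) -> match (matches: 1)
  'bag' -> not in reference -> no match (matches: 1)
  'bag' -> not in reference -> no match (matches: 1)
Clipped matches: 1, Candidate length: 10
Precision = 1/10

1/10


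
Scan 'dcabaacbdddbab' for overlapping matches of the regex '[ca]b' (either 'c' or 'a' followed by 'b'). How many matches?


Pattern: [ca]b means either 'c' or 'a' followed by 'b'.
Scanning 'dcabaacbdddbab' position-by-position:
  Pos 0: window 'dc' -> no
  Pos 1: window 'ca' -> no
  Pos 2: window 'ab' -> MATCH
  Pos 3: window 'ba' -> no
  Pos 4: window 'aa' -> no
  Pos 5: window 'ac' -> no
  Pos 6: window 'cb' -> MATCH
  Pos 7: window 'bd' -> no
  Pos 8: window 'dd' -> no
  Pos 9: window 'dd' -> no
  Pos 10: window 'db' -> no
  Pos 11: window 'ba' -> no
  Pos 12: window 'ab' -> MATCH
  Pos 13: window 'b' -> no
Total matches: 3

3


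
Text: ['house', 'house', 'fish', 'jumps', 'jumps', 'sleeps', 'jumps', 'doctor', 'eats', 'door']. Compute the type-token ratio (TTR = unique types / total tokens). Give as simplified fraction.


Tokens: 10
Unique types: ('doctor', 'door', 'eats', 'fish', 'house', 'jumps', 'sleeps') = 7
TTR = 7/10
Already in lowest terms.

7/10


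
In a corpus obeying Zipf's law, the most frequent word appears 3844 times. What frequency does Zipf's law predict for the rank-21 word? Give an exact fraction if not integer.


Zipf's law: freq(rank) = f1 / rank
f1 = 3844, rank = 21
freq = 3844 / 21
GCD(3844, 21) = 1
Simplified: 3844/21

3844/21


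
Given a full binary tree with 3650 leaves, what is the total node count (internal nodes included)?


Leaf nodes (terminals): 3650
Internal nodes = n - 1 = 3650 - 1 = 3649
Total = leaves + internal = 3650 + 3649 = 7299

7299


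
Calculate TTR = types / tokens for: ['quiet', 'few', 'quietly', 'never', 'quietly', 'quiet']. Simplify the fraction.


Tokens: 6
Unique types: ('few', 'never', 'quiet', 'quietly') = 4
TTR = 4/6
Simplify: divide both by 2 -> 2/3
TTR = 2/3

2/3


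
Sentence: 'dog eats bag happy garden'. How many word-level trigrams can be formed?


Word trigrams from [5] words:
  Trigram 1: (dog eats bag)
  Trigram 2: (eats bag happy)
  Trigram 3: (bag happy garden)
Total word trigrams: 5 - 2 = 3

3


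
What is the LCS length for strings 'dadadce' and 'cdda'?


DP table for LCS of 'dadadce' and 'cdda':
       c  d  d  a
    0  0  0  0  0
  d 0  0  1  1  1
  a 0  0  1  1  2
  d 0  0  1  2  2
  a 0  0  1  2  3
  d 0  0  1  2  3
  c 0  1  1  2  3
  e 0  1  1  2  3
LCS: 'dda'
LCS length = 3

3


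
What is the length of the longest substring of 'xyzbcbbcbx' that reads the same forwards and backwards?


Scanning 'xyzbcbbcbx' for palindromic substrings.
Substring at positions 3-8: 'bcbbcb'.
Check: reverse('bcbbcb') = 'bcbbcb' -> palindrome confirmed.
Neighbouring characters ('z' / 'x') break symmetry, so it cannot extend further.
No longer palindromic substring exists; longest length = 6

6


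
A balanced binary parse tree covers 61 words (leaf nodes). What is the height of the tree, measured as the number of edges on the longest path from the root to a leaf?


In a balanced binary tree with n leaves the deepest leaf is ceil(log2(n)) edges below the root.
log2(61) = 5.9307
ceil(5.9307) = 6
height (edges) = 6

6


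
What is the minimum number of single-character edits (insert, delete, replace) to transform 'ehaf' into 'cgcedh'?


Building DP table for s1='ehaf' (len 4) and s2='cgcedh' (len 6):
       c  g  c  e  d  h
    0  1  2  3  4  5  6
  e 1  1  2  3  3  4  5
  h 2  2  2  3  4  4  4
  a 3  3  3  3  4  5  5
  f 4  4  4  4  4  5  6
Edit distance = dp[4][6] = 6

6


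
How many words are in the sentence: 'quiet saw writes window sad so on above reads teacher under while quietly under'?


Counting words by splitting on spaces:
  Word 1: 'quiet'
  Word 2: 'saw'
  Word 3: 'writes'
  Word 4: 'window'
  Word 5: 'sad'
  Word 6: 'so'
  Word 7: 'on'
  Word 8: 'above'
  Word 9: 'reads'
  Word 10: 'teacher'
  Word 11: 'under'
  Word 12: 'while'
  Word 13: 'quietly'
  Word 14: 'under'
Total words: 14

14


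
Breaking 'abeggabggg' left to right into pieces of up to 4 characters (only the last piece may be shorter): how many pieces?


'abeggabggg' has 10 characters.
Chunking with max size 4:
  Chunk 1: 'abeg' (positions 0-3)
  Chunk 2: 'gabg' (positions 4-7)
  Chunk 3: 'gg' (positions 8-9)
Total chunks: ceil(10 / 4) = 3

3


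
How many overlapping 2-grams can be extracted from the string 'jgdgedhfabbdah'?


String 'jgdgedhfabbdah' has length L = 14.
Number of overlapping n-grams = L - n + 1
Substituting: 14 - 2 + 1 = 13

13


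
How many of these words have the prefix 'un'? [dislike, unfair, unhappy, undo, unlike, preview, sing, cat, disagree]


Checking each word for prefix 'un':
  'dislike' -> no (count: 0)
  'unfair' -> YES, starts with 'un' (count: 1)
  'unhappy' -> YES, starts with 'un' (count: 2)
  'undo' -> YES, starts with 'un' (count: 3)
  'unlike' -> YES, starts with 'un' (count: 4)
  'preview' -> no (count: 4)
  'sing' -> no (count: 4)
  'cat' -> no (count: 4)
  'disagree' -> no (count: 4)
Total with prefix 'un': 4

4


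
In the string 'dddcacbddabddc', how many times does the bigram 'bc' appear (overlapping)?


Scanning 'dddcacbddabddc' for bigram 'bc':
  Position 0: 'dd' -> no
  Position 1: 'dd' -> no
  Position 2: 'dc' -> no
  Position 3: 'ca' -> no
  Position 4: 'ac' -> no
  Position 5: 'cb' -> no
  Position 6: 'bd' -> no
  Position 7: 'dd' -> no
  Position 8: 'da' -> no
  Position 9: 'ab' -> no
  Position 10: 'bd' -> no
  Position 11: 'dd' -> no
  Position 12: 'dc' -> no
Total matches: 0

0


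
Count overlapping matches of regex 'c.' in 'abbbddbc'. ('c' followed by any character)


Pattern: c. means 'c' followed by any character.
Scanning 'abbbddbc' position-by-position:
  Pos 0: window 'ab' -> no
  Pos 1: window 'bb' -> no
  Pos 2: window 'bb' -> no
  Pos 3: window 'bd' -> no
  Pos 4: window 'dd' -> no
  Pos 5: window 'db' -> no
  Pos 6: window 'bc' -> no
  Pos 7: window 'c' -> no
Total matches: 0

0


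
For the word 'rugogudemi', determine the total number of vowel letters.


Scanning each character of 'rugogudemi':
  Position 1: 'r' -> consonant (running count: 0)
  Position 2: 'u' -> vowel (running count: 1)
  Position 3: 'g' -> consonant (running count: 1)
  Position 4: 'o' -> vowel (running count: 2)
  Position 5: 'g' -> consonant (running count: 2)
  Position 6: 'u' -> vowel (running count: 3)
  Position 7: 'd' -> consonant (running count: 3)
  Position 8: 'e' -> vowel (running count: 4)
  Position 9: 'm' -> consonant (running count: 4)
  Position 10: 'i' -> vowel (running count: 5)
Total vowels: 5

5


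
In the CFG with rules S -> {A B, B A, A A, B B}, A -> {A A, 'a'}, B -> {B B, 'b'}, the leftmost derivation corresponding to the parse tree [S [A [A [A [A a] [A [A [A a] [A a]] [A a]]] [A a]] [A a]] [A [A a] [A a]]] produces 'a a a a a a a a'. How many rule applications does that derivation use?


Every bracketed nonterminal node [X ...] in the tree is produced by exactly one rule application.
Reading the tree off as a leftmost derivation:
  Step 1: S  =>  A A   (applied S -> A A)
  Step 2: A A  =>  A A A   (applied A -> A A)
  Step 3: A A A  =>  A A A A   (applied A -> A A)
  Step 4: A A A A  =>  A A A A A   (applied A -> A A)
  Step 5: A A A A A  =>  a A A A A   (applied A -> a)
  Step 6: a A A A A  =>  a A A A A A   (applied A -> A A)
  Step 7: a A A A A A  =>  a A A A A A A   (applied A -> A A)
  Step 8: a A A A A A A  =>  a a A A A A A   (applied A -> a)
  Step 9: a a A A A A A  =>  a a a A A A A   (applied A -> a)
  Step 10: a a a A A A A  =>  a a a a A A A   (applied A -> a)
  Step 11: a a a a A A A  =>  a a a a a A A   (applied A -> a)
  Step 12: a a a a a A A  =>  a a a a a a A   (applied A -> a)
  Step 13: a a a a a a A  =>  a a a a a a A A   (applied A -> A A)
  Step 14: a a a a a a A A  =>  a a a a a a a A   (applied A -> a)
  Step 15: a a a a a a a A  =>  a a a a a a a a   (applied A -> a)
Final yield: a a a a a a a a
Total rewrite steps: 15

15


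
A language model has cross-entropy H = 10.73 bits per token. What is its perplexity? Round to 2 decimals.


Perplexity formula: PP = 2^H
H = 10.73
PP = 2^10.73
Decompose: 2^10.73 = 2^10 * 2^0.73
2^10 = 1024, 2^0.73 ~ 1.6586391
PP ~ 1024 * 1.6586391 = 1698.4464384
Rounded to 2 decimals: 1698.45

1698.45


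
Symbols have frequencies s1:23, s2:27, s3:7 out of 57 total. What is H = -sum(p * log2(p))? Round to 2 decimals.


Computing entropy H = -sum(p_i * log2(p_i)):
  s1: p = 23/57 = 0.4035, -p*log2(p) = 0.5283
  s2: p = 27/57 = 0.4737, -p*log2(p) = 0.5106
  s3: p = 7/57 = 0.1228, -p*log2(p) = 0.3716
H = sum of terms = 1.4105
Rounded to 2 decimals: 1.41

1.41


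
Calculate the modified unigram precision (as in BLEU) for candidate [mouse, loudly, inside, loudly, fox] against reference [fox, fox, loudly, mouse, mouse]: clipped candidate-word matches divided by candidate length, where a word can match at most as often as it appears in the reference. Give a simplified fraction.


Reference word counts: {'fox': 2, 'loudly': 1, 'mouse': 2}
Checking each candidate word (with clipping):
  'mouse' -> in reference (ref count 2, used 1/2) -> match (matches: 1)
  'loudly' -> in reference (ref count 1, used 1/1) -> match (matches: 2)
  'inside' -> not in reference -> no match (matches: 2)
  'loudly' -> ref count 1 already used up (1/1) -> clipped, no match (matches: 2)
  'fox' -> in reference (ref count 2, used 1/2) -> match (matches: 3)
Clipped matches: 3, Candidate length: 5
Precision = 3/5

3/5


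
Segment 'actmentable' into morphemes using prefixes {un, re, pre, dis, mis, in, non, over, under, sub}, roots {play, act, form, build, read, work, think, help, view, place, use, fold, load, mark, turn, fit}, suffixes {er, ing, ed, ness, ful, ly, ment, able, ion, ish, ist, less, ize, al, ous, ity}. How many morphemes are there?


Segmenting 'actmentable' against the inventory:
  'act' -> root (morpheme 1)
  'ment' -> suffix (morpheme 2)
  'able' -> suffix (morpheme 3)
Total morphemes: 3

3


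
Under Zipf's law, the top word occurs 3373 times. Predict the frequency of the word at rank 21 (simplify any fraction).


Zipf's law: freq(rank) = f1 / rank
f1 = 3373, rank = 21
freq = 3373 / 21
GCD(3373, 21) = 1
Simplified: 3373/21

3373/21


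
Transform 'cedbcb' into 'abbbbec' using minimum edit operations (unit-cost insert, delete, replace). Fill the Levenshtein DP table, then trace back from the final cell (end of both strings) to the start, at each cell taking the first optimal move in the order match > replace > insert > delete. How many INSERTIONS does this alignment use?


Edit distance = 6. Backtracking from cell (6, 7) with preference match > replace > insert > delete,
then listing the resulting alignment 'cedbcb' -> 'abbbbec' left to right:
  Step 1: insert 'a' [insertion #1]
  Step 2: replace c->b
  Step 3: replace e->b
  Step 4: replace d->b
  Step 5: keep 'b'
  Step 6: replace c->e
  Step 7: replace b->c
Total insertions: 1

1


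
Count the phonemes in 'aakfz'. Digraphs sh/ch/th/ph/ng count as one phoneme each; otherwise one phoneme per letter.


Parsing 'aakfz' greedily, digraphs first:
  'a' -> vowel phoneme (phonemes so far: 1)
  'a' -> vowel phoneme (phonemes so far: 2)
  'k' -> consonant phoneme (phonemes so far: 3)
  'f' -> consonant phoneme (phonemes so far: 4)
  'z' -> consonant phoneme (phonemes so far: 5)
Total phonemes: 5

5


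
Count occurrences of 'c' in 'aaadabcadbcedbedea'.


Scanning 'aaadabcadbcedbedea' for 'c':
  Position 6: 'c' -> MATCH (count: 1)
  Position 10: 'c' -> MATCH (count: 2)
Total occurrences of 'c': 2

2


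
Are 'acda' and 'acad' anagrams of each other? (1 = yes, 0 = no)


Sort characters of 'acda': 'aacd'
Sort characters of 'acad': 'aacd'
Sorted forms match -> they ARE anagrams
Result: 1

1


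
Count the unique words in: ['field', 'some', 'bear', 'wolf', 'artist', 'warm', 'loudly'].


Listing all tokens and tracking unique types:
  Token 1: 'field' -> NEW (unique so far: 1)
  Token 2: 'some' -> NEW (unique so far: 2)
  Token 3: 'bear' -> NEW (unique so far: 3)
  Token 4: 'wolf' -> NEW (unique so far: 4)
  Token 5: 'artist' -> NEW (unique so far: 5)
  Token 6: 'warm' -> NEW (unique so far: 6)
  Token 7: 'loudly' -> NEW (unique so far: 7)
Unique types: ('artist', 'bear', 'field', 'loudly', 'some', 'warm', 'wolf')
Vocabulary size: 7

7


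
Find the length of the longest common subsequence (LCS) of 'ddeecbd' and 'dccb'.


DP table for LCS of 'ddeecbd' and 'dccb':
       d  c  c  b
    0  0  0  0  0
  d 0  1  1  1  1
  d 0  1  1  1  1
  e 0  1  1  1  1
  e 0  1  1  1  1
  c 0  1  2  2  2
  b 0  1  2  2  3
  d 0  1  2  2  3
LCS: 'dcb'
LCS length = 3

3


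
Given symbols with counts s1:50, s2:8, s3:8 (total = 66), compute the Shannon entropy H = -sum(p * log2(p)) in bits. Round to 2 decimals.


Computing entropy H = -sum(p_i * log2(p_i)):
  s1: p = 50/66 = 0.7576, -p*log2(p) = 0.3034
  s2: p = 8/66 = 0.1212, -p*log2(p) = 0.3690
  s3: p = 8/66 = 0.1212, -p*log2(p) = 0.3690
H = sum of terms = 1.0414
Rounded to 2 decimals: 1.04

1.04


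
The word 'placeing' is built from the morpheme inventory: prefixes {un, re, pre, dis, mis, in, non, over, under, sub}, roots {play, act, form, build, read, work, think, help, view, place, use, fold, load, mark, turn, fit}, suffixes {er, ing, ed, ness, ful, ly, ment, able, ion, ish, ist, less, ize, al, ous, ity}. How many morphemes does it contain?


Segmenting 'placeing' against the inventory:
  'place' -> root (morpheme 1)
  'ing' -> suffix (morpheme 2)
Total morphemes: 2

2


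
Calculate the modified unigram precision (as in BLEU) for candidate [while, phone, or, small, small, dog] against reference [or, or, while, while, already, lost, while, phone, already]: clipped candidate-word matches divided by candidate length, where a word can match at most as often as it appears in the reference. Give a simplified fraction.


Reference word counts: {'already': 2, 'lost': 1, 'or': 2, 'phone': 1, 'while': 3}
Checking each candidate word (with clipping):
  'while' -> in reference (ref count 3, used 1/3) -> match (matches: 1)
  'phone' -> in reference (ref count 1, used 1/1) -> match (matches: 2)
  'or' -> in reference (ref count 2, used 1/2) -> match (matches: 3)
  'small' -> not in reference -> no match (matches: 3)
  'small' -> not in reference -> no match (matches: 3)
  'dog' -> not in reference -> no match (matches: 3)
Clipped matches: 3, Candidate length: 6
Precision = 3/6 = 1/2

1/2


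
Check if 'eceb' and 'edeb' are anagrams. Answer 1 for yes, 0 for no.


Sort characters of 'eceb': 'bcee'
Sort characters of 'edeb': 'bdee'
Sorted forms differ -> they are NOT anagrams
Result: 0

0


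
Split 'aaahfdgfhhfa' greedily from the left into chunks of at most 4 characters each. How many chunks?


'aaahfdgfhhfa' has 12 characters.
Chunking with max size 4:
  Chunk 1: 'aaah' (positions 0-3)
  Chunk 2: 'fdgf' (positions 4-7)
  Chunk 3: 'hhfa' (positions 8-11)
Total chunks: ceil(12 / 4) = 3

3


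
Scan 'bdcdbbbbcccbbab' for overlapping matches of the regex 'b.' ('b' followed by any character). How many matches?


Pattern: b. means 'b' followed by any character.
Scanning 'bdcdbbbbcccbbab' position-by-position:
  Pos 0: window 'bd' -> MATCH
  Pos 1: window 'dc' -> no
  Pos 2: window 'cd' -> no
  Pos 3: window 'db' -> no
  Pos 4: window 'bb' -> MATCH
  Pos 5: window 'bb' -> MATCH
  Pos 6: window 'bb' -> MATCH
  Pos 7: window 'bc' -> MATCH
  Pos 8: window 'cc' -> no
  Pos 9: window 'cc' -> no
  Pos 10: window 'cb' -> no
  Pos 11: window 'bb' -> MATCH
  Pos 12: window 'ba' -> MATCH
  Pos 13: window 'ab' -> no
  Pos 14: window 'b' -> no
Total matches: 7

7


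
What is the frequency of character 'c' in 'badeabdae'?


Scanning 'badeabdae' for 'c':
  No matches found.
Total occurrences of 'c': 0

0


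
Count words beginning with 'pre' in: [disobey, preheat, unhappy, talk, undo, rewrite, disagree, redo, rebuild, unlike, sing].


Checking each word for prefix 'pre':
  'disobey' -> no (count: 0)
  'preheat' -> YES, starts with 'pre' (count: 1)
  'unhappy' -> no (count: 1)
  'talk' -> no (count: 1)
  'undo' -> no (count: 1)
  'rewrite' -> no (count: 1)
  'disagree' -> no (count: 1)
  'redo' -> no (count: 1)
  'rebuild' -> no (count: 1)
  'unlike' -> no (count: 1)
  'sing' -> no (count: 1)
Total with prefix 'pre': 1

1


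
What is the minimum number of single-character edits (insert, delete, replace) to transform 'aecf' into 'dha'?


Building DP table for s1='aecf' (len 4) and s2='dha' (len 3):
       d  h  a
    0  1  2  3
  a 1  1  2  2
  e 2  2  2  3
  c 3  3  3  3
  f 4  4  4  4
Edit distance = dp[4][3] = 4

4


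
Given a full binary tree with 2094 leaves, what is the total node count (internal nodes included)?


Leaf nodes (terminals): 2094
Internal nodes = n - 1 = 2094 - 1 = 2093
Total = leaves + internal = 2094 + 2093 = 4187

4187


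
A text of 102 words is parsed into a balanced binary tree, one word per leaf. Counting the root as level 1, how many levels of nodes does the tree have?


In a balanced binary tree with n leaves the deepest leaf is ceil(log2(n)) edges below the root,
so counting node levels inclusive of root and leaves gives ceil(log2(n)) + 1 levels.
log2(102) = 6.6724
ceil(6.6724) = 7
levels = 7 + 1 = 8

8


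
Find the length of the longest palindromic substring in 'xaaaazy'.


Scanning 'xaaaazy' for palindromic substrings.
Substring at positions 1-4: 'aaaa'.
Check: reverse('aaaa') = 'aaaa' -> palindrome confirmed.
Neighbouring characters ('x' / 'z') break symmetry, so it cannot extend further.
No longer palindromic substring exists; longest length = 4

4


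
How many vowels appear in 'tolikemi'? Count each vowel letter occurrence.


Scanning each character of 'tolikemi':
  Position 1: 't' -> consonant (running count: 0)
  Position 2: 'o' -> vowel (running count: 1)
  Position 3: 'l' -> consonant (running count: 1)
  Position 4: 'i' -> vowel (running count: 2)
  Position 5: 'k' -> consonant (running count: 2)
  Position 6: 'e' -> vowel (running count: 3)
  Position 7: 'm' -> consonant (running count: 3)
  Position 8: 'i' -> vowel (running count: 4)
Total vowels: 4

4


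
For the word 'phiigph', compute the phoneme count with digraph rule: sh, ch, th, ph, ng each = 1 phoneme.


Parsing 'phiigph' greedily, digraphs first:
  'ph' -> digraph (1 consonant phoneme) (phonemes so far: 1)
  'i' -> vowel phoneme (phonemes so far: 2)
  'i' -> vowel phoneme (phonemes so far: 3)
  'g' -> consonant phoneme (phonemes so far: 4)
  'ph' -> digraph (1 consonant phoneme) (phonemes so far: 5)
Total phonemes: 5

5


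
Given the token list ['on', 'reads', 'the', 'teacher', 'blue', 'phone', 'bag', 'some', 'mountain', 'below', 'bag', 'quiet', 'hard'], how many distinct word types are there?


Listing all tokens and tracking unique types:
  Token 1: 'on' -> NEW (unique so far: 1)
  Token 2: 'reads' -> NEW (unique so far: 2)
  Token 3: 'the' -> NEW (unique so far: 3)
  Token 4: 'teacher' -> NEW (unique so far: 4)
  Token 5: 'blue' -> NEW (unique so far: 5)
  Token 6: 'phone' -> NEW (unique so far: 6)
  Token 7: 'bag' -> NEW (unique so far: 7)
  Token 8: 'some' -> NEW (unique so far: 8)
  Token 9: 'mountain' -> NEW (unique so far: 9)
  Token 10: 'below' -> NEW (unique so far: 10)
  Token 11: 'bag' -> duplicate (unique so far: 10)
  Token 12: 'quiet' -> NEW (unique so far: 11)
  Token 13: 'hard' -> NEW (unique so far: 12)
Unique types: ('bag', 'below', 'blue', 'hard', 'mountain', 'on', 'phone', 'quiet', 'reads', 'some', 'teacher', 'the')
Vocabulary size: 12

12


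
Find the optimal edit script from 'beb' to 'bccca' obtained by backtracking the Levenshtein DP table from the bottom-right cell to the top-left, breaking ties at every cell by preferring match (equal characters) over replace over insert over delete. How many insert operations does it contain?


Edit distance = 4. Backtracking from cell (3, 5) with preference match > replace > insert > delete,
then listing the resulting alignment 'beb' -> 'bccca' left to right:
  Step 1: keep 'b'
  Step 2: insert 'c' [insertion #1]
  Step 3: insert 'c' [insertion #2]
  Step 4: replace e->c
  Step 5: replace b->a
Total insertions: 2

2


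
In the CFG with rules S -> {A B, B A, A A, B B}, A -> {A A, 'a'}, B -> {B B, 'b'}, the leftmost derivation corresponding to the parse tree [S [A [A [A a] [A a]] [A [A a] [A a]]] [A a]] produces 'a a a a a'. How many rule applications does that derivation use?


Every bracketed nonterminal node [X ...] in the tree is produced by exactly one rule application.
Reading the tree off as a leftmost derivation:
  Step 1: S  =>  A A   (applied S -> A A)
  Step 2: A A  =>  A A A   (applied A -> A A)
  Step 3: A A A  =>  A A A A   (applied A -> A A)
  Step 4: A A A A  =>  a A A A   (applied A -> a)
  Step 5: a A A A  =>  a a A A   (applied A -> a)
  Step 6: a a A A  =>  a a A A A   (applied A -> A A)
  Step 7: a a A A A  =>  a a a A A   (applied A -> a)
  Step 8: a a a A A  =>  a a a a A   (applied A -> a)
  Step 9: a a a a A  =>  a a a a a   (applied A -> a)
Final yield: a a a a a
Total rewrite steps: 9

9


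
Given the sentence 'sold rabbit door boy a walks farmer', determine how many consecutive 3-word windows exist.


Word trigrams from [7] words:
  Trigram 1: (sold rabbit door)
  Trigram 2: (rabbit door boy)
  Trigram 3: (door boy a)
  Trigram 4: (boy a walks)
  Trigram 5: (a walks farmer)
Total word trigrams: 7 - 2 = 5

5


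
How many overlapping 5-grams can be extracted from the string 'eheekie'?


String 'eheekie' has length L = 7.
Number of overlapping n-grams = L - n + 1
Substituting: 7 - 5 + 1 = 3

3


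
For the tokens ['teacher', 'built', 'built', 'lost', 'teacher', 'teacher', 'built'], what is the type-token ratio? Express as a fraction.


Tokens: 7
Unique types: ('built', 'lost', 'teacher') = 3
TTR = 3/7
Already in lowest terms.

3/7


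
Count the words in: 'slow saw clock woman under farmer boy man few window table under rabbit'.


Counting words by splitting on spaces:
  Word 1: 'slow'
  Word 2: 'saw'
  Word 3: 'clock'
  Word 4: 'woman'
  Word 5: 'under'
  Word 6: 'farmer'
  Word 7: 'boy'
  Word 8: 'man'
  Word 9: 'few'
  Word 10: 'window'
  Word 11: 'table'
  Word 12: 'under'
  Word 13: 'rabbit'
Total words: 13

13


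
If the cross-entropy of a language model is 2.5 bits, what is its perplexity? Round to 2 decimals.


Perplexity formula: PP = 2^H
H = 2.5
PP = 2^2.5
Decompose: 2^2.5 = 2^2 * 2^0.5 = 2^2 * sqrt(2)
2^2 = 4, sqrt(2) ~ 1.4142136
PP ~ 4 * 1.4142136 = 5.6568544
Rounded to 2 decimals: 5.66

5.66


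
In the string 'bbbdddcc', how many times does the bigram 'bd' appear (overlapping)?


Scanning 'bbbdddcc' for bigram 'bd':
  Position 0: 'bb' -> no
  Position 1: 'bb' -> no
  Position 2: 'bd' -> MATCH
  Position 3: 'dd' -> no
  Position 4: 'dd' -> no
  Position 5: 'dc' -> no
  Position 6: 'cc' -> no
Total matches: 1

1


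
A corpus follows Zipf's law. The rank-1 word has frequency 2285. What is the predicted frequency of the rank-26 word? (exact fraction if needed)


Zipf's law: freq(rank) = f1 / rank
f1 = 2285, rank = 26
freq = 2285 / 26
GCD(2285, 26) = 1
Simplified: 2285/26

2285/26


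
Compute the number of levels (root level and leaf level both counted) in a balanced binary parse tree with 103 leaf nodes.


In a balanced binary tree with n leaves the deepest leaf is ceil(log2(n)) edges below the root,
so counting node levels inclusive of root and leaves gives ceil(log2(n)) + 1 levels.
log2(103) = 6.6865
ceil(6.6865) = 7
levels = 7 + 1 = 8

8
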